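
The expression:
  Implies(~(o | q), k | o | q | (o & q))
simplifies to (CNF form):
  k | o | q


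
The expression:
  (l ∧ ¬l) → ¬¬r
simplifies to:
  True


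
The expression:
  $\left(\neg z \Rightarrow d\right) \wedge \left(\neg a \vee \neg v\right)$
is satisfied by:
  {z: True, d: True, v: False, a: False}
  {z: True, d: False, v: False, a: False}
  {d: True, a: False, z: False, v: False}
  {a: True, z: True, d: True, v: False}
  {a: True, z: True, d: False, v: False}
  {a: True, d: True, z: False, v: False}
  {v: True, z: True, d: True, a: False}
  {v: True, z: True, d: False, a: False}
  {v: True, d: True, z: False, a: False}


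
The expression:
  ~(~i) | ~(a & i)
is always true.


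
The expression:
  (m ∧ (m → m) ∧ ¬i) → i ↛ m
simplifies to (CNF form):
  i ∨ ¬m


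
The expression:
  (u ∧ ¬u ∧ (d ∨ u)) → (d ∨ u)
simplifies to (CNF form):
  True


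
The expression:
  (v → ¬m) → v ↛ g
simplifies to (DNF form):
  (m ∧ v) ∨ (v ∧ ¬g)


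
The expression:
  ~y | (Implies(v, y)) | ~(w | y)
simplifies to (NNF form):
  True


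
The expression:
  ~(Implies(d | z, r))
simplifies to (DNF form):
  (d & ~r) | (z & ~r)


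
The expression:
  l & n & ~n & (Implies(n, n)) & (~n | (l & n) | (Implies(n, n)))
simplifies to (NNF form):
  False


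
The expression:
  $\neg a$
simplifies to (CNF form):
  $\neg a$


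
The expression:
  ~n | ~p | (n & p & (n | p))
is always true.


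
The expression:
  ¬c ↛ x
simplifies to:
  ¬c ∧ ¬x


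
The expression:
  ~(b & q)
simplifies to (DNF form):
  ~b | ~q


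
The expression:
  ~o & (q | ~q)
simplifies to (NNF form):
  ~o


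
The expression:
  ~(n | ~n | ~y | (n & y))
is never true.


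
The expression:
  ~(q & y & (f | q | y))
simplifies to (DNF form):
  ~q | ~y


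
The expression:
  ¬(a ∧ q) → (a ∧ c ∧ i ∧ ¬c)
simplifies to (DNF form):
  a ∧ q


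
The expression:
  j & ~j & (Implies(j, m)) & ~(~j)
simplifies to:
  False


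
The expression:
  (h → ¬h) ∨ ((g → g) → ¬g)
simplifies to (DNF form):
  ¬g ∨ ¬h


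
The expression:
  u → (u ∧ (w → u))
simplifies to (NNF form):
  True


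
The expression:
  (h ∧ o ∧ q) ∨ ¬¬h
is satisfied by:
  {h: True}


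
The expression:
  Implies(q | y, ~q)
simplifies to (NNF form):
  ~q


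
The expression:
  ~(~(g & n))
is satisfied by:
  {g: True, n: True}


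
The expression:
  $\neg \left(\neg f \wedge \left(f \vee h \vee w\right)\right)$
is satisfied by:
  {f: True, h: False, w: False}
  {f: True, w: True, h: False}
  {f: True, h: True, w: False}
  {f: True, w: True, h: True}
  {w: False, h: False, f: False}


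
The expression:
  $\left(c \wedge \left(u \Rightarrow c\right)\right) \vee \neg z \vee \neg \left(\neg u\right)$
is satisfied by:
  {c: True, u: True, z: False}
  {c: True, u: False, z: False}
  {u: True, c: False, z: False}
  {c: False, u: False, z: False}
  {z: True, c: True, u: True}
  {z: True, c: True, u: False}
  {z: True, u: True, c: False}


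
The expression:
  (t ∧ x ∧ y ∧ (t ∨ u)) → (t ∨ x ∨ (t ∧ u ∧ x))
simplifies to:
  True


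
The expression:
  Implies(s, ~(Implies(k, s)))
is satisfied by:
  {s: False}


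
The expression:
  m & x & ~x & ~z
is never true.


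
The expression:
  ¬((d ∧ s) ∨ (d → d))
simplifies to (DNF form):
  False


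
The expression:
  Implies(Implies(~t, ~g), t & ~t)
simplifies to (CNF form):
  g & ~t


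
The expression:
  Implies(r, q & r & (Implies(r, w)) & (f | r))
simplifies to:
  ~r | (q & w)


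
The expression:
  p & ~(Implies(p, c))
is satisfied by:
  {p: True, c: False}


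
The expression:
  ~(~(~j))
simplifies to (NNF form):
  ~j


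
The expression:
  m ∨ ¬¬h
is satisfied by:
  {m: True, h: True}
  {m: True, h: False}
  {h: True, m: False}


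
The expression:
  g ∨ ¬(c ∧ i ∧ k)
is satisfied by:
  {g: True, k: False, i: False, c: False}
  {g: False, k: False, i: False, c: False}
  {c: True, g: True, k: False, i: False}
  {c: True, g: False, k: False, i: False}
  {i: True, g: True, k: False, c: False}
  {i: True, g: False, k: False, c: False}
  {c: True, i: True, g: True, k: False}
  {c: True, i: True, g: False, k: False}
  {k: True, g: True, c: False, i: False}
  {k: True, g: False, c: False, i: False}
  {c: True, k: True, g: True, i: False}
  {c: True, k: True, g: False, i: False}
  {i: True, k: True, g: True, c: False}
  {i: True, k: True, g: False, c: False}
  {i: True, k: True, c: True, g: True}


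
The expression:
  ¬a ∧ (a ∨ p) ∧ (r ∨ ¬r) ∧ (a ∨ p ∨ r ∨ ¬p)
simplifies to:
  p ∧ ¬a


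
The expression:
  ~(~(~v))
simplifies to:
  ~v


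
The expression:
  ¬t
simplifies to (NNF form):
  ¬t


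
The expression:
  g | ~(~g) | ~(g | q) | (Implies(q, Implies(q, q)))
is always true.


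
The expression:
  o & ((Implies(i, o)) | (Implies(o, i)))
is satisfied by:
  {o: True}


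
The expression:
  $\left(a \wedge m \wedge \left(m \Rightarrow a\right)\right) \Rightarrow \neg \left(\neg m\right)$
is always true.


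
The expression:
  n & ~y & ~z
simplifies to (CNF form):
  n & ~y & ~z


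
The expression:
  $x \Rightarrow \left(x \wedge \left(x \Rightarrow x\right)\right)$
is always true.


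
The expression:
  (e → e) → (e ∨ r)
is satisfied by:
  {r: True, e: True}
  {r: True, e: False}
  {e: True, r: False}


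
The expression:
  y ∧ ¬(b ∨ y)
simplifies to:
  False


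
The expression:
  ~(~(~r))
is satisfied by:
  {r: False}


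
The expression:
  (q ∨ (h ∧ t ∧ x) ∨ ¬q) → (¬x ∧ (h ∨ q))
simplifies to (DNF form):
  (h ∧ ¬x) ∨ (q ∧ ¬x)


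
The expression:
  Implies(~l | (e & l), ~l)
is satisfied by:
  {l: False, e: False}
  {e: True, l: False}
  {l: True, e: False}


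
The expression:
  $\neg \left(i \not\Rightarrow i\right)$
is always true.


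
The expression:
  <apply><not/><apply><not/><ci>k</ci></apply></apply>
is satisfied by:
  {k: True}


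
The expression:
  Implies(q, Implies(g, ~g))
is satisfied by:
  {g: False, q: False}
  {q: True, g: False}
  {g: True, q: False}


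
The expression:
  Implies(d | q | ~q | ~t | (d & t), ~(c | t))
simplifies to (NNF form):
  ~c & ~t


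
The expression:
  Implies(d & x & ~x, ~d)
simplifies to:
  True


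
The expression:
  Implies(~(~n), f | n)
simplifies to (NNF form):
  True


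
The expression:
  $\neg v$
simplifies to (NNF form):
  $\neg v$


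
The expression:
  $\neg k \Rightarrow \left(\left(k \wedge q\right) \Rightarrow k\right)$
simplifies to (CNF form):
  $\text{True}$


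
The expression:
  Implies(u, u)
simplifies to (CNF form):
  True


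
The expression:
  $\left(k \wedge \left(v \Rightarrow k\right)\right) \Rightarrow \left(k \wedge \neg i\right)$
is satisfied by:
  {k: False, i: False}
  {i: True, k: False}
  {k: True, i: False}


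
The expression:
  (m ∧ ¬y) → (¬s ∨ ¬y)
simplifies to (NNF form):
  True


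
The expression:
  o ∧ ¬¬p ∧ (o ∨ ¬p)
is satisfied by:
  {p: True, o: True}


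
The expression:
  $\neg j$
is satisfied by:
  {j: False}


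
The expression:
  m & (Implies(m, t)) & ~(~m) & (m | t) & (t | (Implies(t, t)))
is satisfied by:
  {t: True, m: True}


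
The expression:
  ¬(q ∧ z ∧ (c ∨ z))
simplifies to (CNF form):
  ¬q ∨ ¬z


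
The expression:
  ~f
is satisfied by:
  {f: False}


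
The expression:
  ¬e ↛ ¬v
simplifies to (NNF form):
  v ∧ ¬e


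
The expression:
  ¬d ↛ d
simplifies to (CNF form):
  ¬d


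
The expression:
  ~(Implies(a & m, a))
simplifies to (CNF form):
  False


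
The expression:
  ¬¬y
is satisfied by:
  {y: True}


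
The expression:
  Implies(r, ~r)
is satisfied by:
  {r: False}


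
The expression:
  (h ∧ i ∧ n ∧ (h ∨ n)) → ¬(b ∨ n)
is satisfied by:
  {h: False, n: False, i: False}
  {i: True, h: False, n: False}
  {n: True, h: False, i: False}
  {i: True, n: True, h: False}
  {h: True, i: False, n: False}
  {i: True, h: True, n: False}
  {n: True, h: True, i: False}


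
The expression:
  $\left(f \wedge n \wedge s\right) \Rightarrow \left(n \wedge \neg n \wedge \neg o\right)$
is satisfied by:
  {s: False, n: False, f: False}
  {f: True, s: False, n: False}
  {n: True, s: False, f: False}
  {f: True, n: True, s: False}
  {s: True, f: False, n: False}
  {f: True, s: True, n: False}
  {n: True, s: True, f: False}


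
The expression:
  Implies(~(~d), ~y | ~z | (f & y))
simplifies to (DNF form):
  f | ~d | ~y | ~z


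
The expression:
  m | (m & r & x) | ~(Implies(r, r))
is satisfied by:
  {m: True}


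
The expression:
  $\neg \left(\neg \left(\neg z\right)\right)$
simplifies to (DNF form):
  $\neg z$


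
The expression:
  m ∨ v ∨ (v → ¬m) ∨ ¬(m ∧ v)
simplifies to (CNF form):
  True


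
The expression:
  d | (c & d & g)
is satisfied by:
  {d: True}


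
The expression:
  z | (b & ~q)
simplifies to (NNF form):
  z | (b & ~q)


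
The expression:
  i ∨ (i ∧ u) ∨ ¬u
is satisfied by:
  {i: True, u: False}
  {u: False, i: False}
  {u: True, i: True}


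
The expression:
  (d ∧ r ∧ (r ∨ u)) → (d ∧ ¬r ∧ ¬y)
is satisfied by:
  {d: False, r: False}
  {r: True, d: False}
  {d: True, r: False}


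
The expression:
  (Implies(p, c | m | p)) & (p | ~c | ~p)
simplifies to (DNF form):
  True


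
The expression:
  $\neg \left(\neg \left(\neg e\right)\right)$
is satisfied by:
  {e: False}


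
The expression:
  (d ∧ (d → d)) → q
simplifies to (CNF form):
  q ∨ ¬d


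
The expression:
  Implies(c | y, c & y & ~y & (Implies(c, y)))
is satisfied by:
  {y: False, c: False}


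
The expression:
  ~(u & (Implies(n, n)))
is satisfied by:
  {u: False}


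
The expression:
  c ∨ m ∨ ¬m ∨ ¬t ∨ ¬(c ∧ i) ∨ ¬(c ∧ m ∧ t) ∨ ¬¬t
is always true.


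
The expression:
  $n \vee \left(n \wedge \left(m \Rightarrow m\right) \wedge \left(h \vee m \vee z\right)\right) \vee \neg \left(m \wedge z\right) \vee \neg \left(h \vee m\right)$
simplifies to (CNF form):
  $n \vee \neg m \vee \neg z$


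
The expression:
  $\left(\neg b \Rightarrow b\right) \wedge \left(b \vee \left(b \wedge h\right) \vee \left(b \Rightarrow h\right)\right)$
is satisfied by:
  {b: True}


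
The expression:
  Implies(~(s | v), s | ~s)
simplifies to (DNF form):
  True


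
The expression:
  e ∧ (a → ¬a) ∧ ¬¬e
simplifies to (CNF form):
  e ∧ ¬a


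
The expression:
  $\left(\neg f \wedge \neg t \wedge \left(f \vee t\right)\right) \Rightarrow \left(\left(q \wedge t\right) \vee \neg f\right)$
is always true.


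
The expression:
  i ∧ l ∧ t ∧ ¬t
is never true.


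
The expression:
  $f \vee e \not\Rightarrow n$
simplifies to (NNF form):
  $f \vee \left(e \wedge \neg n\right)$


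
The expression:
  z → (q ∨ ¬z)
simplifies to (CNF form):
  q ∨ ¬z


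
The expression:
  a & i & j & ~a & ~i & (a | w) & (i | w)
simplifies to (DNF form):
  False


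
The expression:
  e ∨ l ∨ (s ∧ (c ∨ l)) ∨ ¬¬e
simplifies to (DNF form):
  e ∨ l ∨ (c ∧ s)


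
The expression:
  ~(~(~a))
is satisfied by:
  {a: False}


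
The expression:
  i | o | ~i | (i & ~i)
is always true.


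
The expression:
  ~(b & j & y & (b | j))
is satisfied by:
  {y: False, b: False, j: False}
  {j: True, y: False, b: False}
  {b: True, y: False, j: False}
  {j: True, b: True, y: False}
  {y: True, j: False, b: False}
  {j: True, y: True, b: False}
  {b: True, y: True, j: False}


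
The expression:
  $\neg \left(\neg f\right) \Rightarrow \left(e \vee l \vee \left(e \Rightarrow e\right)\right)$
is always true.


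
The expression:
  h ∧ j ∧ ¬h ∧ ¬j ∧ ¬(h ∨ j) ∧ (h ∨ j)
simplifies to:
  False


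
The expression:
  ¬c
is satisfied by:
  {c: False}


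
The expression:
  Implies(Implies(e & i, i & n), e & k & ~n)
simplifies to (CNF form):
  e & ~n & (i | k)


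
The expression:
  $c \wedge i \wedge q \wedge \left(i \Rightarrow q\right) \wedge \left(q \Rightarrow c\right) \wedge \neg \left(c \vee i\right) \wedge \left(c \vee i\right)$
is never true.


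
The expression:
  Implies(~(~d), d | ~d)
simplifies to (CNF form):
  True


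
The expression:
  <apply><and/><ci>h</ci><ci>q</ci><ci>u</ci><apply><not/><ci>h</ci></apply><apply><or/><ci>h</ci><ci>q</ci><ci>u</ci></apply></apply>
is never true.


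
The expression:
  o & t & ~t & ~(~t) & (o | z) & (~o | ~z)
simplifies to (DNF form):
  False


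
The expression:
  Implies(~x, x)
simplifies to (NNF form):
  x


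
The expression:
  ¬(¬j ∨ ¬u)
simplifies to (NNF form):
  j ∧ u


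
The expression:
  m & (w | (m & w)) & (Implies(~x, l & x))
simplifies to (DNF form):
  m & w & x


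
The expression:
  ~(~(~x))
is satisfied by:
  {x: False}


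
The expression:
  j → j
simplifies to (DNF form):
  True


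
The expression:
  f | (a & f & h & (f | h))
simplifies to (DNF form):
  f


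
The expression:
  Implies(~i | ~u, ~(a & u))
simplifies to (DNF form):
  i | ~a | ~u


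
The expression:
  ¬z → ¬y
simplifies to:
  z ∨ ¬y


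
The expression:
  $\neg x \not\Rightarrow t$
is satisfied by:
  {x: False, t: False}


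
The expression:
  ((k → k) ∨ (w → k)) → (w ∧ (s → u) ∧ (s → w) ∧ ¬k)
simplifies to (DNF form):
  (u ∧ w ∧ ¬k) ∨ (w ∧ ¬k ∧ ¬s)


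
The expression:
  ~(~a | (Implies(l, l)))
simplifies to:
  False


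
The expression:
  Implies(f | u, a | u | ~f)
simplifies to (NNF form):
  a | u | ~f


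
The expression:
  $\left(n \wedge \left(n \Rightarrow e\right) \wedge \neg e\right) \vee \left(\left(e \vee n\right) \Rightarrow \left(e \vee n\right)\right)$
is always true.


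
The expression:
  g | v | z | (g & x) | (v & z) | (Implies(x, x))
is always true.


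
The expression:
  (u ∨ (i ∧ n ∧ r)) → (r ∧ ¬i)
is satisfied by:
  {n: False, i: False, u: False, r: False}
  {r: True, n: False, i: False, u: False}
  {i: True, r: False, n: False, u: False}
  {r: True, i: True, n: False, u: False}
  {n: True, r: False, i: False, u: False}
  {r: True, n: True, i: False, u: False}
  {i: True, n: True, r: False, u: False}
  {u: True, r: True, n: False, i: False}
  {u: True, r: True, n: True, i: False}


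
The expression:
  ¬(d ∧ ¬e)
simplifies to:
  e ∨ ¬d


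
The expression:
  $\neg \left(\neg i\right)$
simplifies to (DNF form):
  $i$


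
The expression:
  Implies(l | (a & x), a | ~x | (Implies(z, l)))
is always true.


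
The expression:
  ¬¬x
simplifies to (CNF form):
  x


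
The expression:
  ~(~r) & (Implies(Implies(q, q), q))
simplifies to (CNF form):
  q & r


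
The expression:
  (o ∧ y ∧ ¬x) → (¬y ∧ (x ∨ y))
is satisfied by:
  {x: True, o: False, y: False}
  {o: False, y: False, x: False}
  {x: True, y: True, o: False}
  {y: True, o: False, x: False}
  {x: True, o: True, y: False}
  {o: True, x: False, y: False}
  {x: True, y: True, o: True}


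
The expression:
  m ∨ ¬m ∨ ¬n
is always true.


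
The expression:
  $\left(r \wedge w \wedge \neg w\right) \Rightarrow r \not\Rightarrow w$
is always true.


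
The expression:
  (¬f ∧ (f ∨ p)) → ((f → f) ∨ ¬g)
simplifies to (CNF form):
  True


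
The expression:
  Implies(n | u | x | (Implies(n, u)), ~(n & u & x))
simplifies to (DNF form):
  ~n | ~u | ~x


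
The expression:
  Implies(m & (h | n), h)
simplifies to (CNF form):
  h | ~m | ~n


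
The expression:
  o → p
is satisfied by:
  {p: True, o: False}
  {o: False, p: False}
  {o: True, p: True}


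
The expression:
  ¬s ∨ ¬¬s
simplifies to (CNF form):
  True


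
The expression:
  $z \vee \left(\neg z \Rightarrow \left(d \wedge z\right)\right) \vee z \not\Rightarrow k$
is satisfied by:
  {z: True}


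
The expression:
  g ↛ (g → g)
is never true.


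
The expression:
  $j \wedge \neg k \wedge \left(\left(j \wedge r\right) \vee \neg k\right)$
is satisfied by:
  {j: True, k: False}


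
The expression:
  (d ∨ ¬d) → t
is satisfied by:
  {t: True}


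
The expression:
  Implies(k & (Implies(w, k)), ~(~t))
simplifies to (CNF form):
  t | ~k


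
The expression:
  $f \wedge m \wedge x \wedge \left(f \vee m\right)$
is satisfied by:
  {m: True, x: True, f: True}


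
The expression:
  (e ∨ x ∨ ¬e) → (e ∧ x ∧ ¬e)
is never true.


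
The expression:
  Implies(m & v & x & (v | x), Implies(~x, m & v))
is always true.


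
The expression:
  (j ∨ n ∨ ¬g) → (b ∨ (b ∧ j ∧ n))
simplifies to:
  b ∨ (g ∧ ¬j ∧ ¬n)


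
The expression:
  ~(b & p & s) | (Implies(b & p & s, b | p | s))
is always true.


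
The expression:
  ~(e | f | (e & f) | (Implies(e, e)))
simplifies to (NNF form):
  False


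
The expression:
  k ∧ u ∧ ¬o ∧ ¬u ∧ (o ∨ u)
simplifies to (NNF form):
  False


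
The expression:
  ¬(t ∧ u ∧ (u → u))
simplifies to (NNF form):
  ¬t ∨ ¬u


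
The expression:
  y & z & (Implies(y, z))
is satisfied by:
  {z: True, y: True}


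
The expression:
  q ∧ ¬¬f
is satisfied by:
  {f: True, q: True}


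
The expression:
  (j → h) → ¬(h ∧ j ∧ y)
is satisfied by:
  {h: False, y: False, j: False}
  {j: True, h: False, y: False}
  {y: True, h: False, j: False}
  {j: True, y: True, h: False}
  {h: True, j: False, y: False}
  {j: True, h: True, y: False}
  {y: True, h: True, j: False}


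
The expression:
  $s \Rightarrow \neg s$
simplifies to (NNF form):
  $\neg s$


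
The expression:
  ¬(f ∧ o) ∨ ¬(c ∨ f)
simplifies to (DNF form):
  ¬f ∨ ¬o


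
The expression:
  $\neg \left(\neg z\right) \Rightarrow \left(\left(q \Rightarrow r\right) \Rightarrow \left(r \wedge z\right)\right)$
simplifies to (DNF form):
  $q \vee r \vee \neg z$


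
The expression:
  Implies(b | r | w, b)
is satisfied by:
  {b: True, w: False, r: False}
  {r: True, b: True, w: False}
  {b: True, w: True, r: False}
  {r: True, b: True, w: True}
  {r: False, w: False, b: False}


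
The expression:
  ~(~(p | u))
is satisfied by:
  {u: True, p: True}
  {u: True, p: False}
  {p: True, u: False}


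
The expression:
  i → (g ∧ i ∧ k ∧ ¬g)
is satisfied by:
  {i: False}


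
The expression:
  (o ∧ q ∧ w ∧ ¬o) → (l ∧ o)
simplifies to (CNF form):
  True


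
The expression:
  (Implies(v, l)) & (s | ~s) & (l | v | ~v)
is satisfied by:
  {l: True, v: False}
  {v: False, l: False}
  {v: True, l: True}


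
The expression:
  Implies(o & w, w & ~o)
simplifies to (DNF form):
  ~o | ~w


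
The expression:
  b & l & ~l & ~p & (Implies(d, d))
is never true.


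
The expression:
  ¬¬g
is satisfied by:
  {g: True}


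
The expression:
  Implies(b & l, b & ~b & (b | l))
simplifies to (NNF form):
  ~b | ~l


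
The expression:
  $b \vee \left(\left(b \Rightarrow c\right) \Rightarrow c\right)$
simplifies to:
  $b \vee c$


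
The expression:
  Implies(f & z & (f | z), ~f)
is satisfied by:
  {z: False, f: False}
  {f: True, z: False}
  {z: True, f: False}


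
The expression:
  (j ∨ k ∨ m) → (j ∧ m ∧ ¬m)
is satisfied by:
  {j: False, k: False, m: False}


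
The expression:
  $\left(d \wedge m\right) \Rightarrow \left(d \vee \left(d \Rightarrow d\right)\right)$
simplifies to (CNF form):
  $\text{True}$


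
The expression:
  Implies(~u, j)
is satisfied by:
  {u: True, j: True}
  {u: True, j: False}
  {j: True, u: False}


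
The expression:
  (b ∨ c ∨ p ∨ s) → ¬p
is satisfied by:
  {p: False}


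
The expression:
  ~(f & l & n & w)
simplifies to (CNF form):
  ~f | ~l | ~n | ~w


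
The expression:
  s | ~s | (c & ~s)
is always true.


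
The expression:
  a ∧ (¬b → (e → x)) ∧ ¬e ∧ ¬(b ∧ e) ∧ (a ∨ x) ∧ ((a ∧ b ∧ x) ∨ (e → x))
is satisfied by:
  {a: True, e: False}


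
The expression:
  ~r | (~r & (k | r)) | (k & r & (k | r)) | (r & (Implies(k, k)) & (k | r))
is always true.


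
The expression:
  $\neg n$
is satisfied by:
  {n: False}


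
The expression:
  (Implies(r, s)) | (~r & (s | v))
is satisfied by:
  {s: True, r: False}
  {r: False, s: False}
  {r: True, s: True}


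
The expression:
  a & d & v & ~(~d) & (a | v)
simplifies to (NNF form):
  a & d & v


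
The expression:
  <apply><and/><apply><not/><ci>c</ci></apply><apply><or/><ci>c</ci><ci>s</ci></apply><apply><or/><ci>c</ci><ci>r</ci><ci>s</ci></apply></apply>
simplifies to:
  <apply><and/><ci>s</ci><apply><not/><ci>c</ci></apply></apply>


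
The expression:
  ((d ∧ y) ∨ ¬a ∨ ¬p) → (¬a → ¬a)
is always true.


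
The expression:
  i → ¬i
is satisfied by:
  {i: False}


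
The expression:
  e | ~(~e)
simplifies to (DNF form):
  e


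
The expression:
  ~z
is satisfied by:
  {z: False}


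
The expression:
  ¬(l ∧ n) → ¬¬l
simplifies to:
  l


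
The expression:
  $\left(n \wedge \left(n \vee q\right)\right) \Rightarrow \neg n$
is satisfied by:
  {n: False}


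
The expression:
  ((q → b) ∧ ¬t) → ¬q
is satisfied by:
  {t: True, q: False, b: False}
  {q: False, b: False, t: False}
  {b: True, t: True, q: False}
  {b: True, q: False, t: False}
  {t: True, q: True, b: False}
  {q: True, t: False, b: False}
  {b: True, q: True, t: True}


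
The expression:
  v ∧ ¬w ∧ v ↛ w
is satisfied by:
  {v: True, w: False}


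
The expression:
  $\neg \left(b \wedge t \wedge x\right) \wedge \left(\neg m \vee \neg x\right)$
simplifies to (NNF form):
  $\left(\neg b \wedge \neg m\right) \vee \left(\neg m \wedge \neg t\right) \vee \neg x$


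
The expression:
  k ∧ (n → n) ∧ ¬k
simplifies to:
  False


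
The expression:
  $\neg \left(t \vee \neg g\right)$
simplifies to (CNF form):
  $g \wedge \neg t$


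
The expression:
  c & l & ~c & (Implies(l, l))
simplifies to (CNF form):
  False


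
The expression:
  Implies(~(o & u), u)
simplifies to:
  u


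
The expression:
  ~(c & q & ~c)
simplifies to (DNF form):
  True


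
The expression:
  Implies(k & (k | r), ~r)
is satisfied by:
  {k: False, r: False}
  {r: True, k: False}
  {k: True, r: False}


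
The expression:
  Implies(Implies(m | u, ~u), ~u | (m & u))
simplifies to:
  True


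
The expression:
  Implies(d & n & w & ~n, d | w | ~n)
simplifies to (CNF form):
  True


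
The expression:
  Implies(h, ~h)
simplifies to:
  ~h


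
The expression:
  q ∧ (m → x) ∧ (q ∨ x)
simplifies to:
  q ∧ (x ∨ ¬m)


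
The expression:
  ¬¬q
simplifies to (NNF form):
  q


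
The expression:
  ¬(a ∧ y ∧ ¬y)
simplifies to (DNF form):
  True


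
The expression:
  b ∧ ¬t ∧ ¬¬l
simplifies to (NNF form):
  b ∧ l ∧ ¬t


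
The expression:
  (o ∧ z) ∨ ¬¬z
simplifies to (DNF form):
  z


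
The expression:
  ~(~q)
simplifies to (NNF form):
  q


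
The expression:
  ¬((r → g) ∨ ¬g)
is never true.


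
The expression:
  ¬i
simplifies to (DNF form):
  ¬i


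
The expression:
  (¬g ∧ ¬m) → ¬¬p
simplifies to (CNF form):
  g ∨ m ∨ p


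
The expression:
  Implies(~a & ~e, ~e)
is always true.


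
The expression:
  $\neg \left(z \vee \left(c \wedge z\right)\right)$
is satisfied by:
  {z: False}


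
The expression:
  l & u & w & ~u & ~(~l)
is never true.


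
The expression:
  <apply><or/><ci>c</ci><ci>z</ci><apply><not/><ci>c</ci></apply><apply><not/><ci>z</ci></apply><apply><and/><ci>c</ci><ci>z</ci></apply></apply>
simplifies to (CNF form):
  <true/>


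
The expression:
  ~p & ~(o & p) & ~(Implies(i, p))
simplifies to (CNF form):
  i & ~p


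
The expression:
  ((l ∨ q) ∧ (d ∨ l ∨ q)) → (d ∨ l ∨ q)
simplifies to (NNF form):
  True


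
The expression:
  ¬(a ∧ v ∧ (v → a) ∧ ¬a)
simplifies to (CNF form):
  True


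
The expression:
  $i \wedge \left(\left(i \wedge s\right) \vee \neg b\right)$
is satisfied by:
  {s: True, i: True, b: False}
  {i: True, b: False, s: False}
  {b: True, s: True, i: True}


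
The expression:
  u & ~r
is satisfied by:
  {u: True, r: False}


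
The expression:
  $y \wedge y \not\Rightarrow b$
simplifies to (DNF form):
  $y \wedge \neg b$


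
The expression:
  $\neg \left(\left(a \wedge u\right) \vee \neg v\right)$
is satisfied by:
  {v: True, u: False, a: False}
  {a: True, v: True, u: False}
  {u: True, v: True, a: False}


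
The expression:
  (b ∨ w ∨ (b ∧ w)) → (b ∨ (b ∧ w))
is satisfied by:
  {b: True, w: False}
  {w: False, b: False}
  {w: True, b: True}


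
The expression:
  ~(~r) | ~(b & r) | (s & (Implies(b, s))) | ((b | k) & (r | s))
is always true.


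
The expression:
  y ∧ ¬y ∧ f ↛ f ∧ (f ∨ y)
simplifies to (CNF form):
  False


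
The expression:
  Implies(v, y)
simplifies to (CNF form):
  y | ~v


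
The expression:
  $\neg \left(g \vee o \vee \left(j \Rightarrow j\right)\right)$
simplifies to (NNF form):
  $\text{False}$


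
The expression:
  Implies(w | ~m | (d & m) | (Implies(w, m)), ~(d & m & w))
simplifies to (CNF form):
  ~d | ~m | ~w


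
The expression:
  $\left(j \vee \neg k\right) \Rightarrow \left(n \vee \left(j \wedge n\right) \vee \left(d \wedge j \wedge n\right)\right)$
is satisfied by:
  {n: True, k: True, j: False}
  {n: True, j: False, k: False}
  {n: True, k: True, j: True}
  {n: True, j: True, k: False}
  {k: True, j: False, n: False}


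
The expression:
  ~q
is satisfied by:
  {q: False}


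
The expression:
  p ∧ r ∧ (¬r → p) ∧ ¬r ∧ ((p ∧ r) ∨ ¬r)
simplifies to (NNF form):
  False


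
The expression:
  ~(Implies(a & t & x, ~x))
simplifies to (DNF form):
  a & t & x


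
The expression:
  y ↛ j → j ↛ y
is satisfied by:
  {j: True, y: False}
  {y: False, j: False}
  {y: True, j: True}


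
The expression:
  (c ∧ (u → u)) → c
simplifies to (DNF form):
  True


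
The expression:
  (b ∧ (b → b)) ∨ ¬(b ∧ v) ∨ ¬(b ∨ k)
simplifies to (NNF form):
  True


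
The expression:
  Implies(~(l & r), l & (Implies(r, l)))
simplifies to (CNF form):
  l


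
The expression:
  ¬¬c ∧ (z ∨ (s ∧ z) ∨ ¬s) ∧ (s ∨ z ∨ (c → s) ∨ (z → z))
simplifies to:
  c ∧ (z ∨ ¬s)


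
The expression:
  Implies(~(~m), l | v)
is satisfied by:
  {v: True, l: True, m: False}
  {v: True, m: False, l: False}
  {l: True, m: False, v: False}
  {l: False, m: False, v: False}
  {v: True, l: True, m: True}
  {v: True, m: True, l: False}
  {l: True, m: True, v: False}


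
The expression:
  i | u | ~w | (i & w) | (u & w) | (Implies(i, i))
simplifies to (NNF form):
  True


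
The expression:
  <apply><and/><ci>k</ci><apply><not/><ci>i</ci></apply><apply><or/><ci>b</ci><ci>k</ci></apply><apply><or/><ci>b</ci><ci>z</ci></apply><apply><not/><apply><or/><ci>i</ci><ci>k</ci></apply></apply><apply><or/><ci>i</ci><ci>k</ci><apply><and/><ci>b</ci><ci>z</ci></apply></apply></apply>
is never true.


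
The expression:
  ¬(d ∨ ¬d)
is never true.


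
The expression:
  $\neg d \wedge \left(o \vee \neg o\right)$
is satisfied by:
  {d: False}


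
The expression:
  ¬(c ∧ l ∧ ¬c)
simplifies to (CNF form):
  True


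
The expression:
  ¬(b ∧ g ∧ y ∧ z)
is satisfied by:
  {g: False, z: False, y: False, b: False}
  {b: True, g: False, z: False, y: False}
  {y: True, g: False, z: False, b: False}
  {b: True, y: True, g: False, z: False}
  {z: True, b: False, g: False, y: False}
  {b: True, z: True, g: False, y: False}
  {y: True, z: True, b: False, g: False}
  {b: True, y: True, z: True, g: False}
  {g: True, y: False, z: False, b: False}
  {b: True, g: True, y: False, z: False}
  {y: True, g: True, b: False, z: False}
  {b: True, y: True, g: True, z: False}
  {z: True, g: True, y: False, b: False}
  {b: True, z: True, g: True, y: False}
  {y: True, z: True, g: True, b: False}


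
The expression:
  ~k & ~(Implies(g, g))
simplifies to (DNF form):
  False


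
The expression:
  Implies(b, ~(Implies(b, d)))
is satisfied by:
  {d: False, b: False}
  {b: True, d: False}
  {d: True, b: False}


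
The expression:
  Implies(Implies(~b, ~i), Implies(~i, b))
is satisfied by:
  {i: True, b: True}
  {i: True, b: False}
  {b: True, i: False}


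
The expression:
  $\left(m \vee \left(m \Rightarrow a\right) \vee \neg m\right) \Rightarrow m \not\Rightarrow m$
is never true.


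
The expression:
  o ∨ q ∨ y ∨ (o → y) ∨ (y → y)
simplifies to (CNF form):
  True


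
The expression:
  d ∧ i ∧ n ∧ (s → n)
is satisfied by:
  {i: True, d: True, n: True}


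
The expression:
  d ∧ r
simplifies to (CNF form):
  d ∧ r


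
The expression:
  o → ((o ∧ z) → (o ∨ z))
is always true.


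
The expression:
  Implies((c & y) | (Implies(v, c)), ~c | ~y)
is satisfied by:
  {c: False, y: False}
  {y: True, c: False}
  {c: True, y: False}


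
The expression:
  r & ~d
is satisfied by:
  {r: True, d: False}


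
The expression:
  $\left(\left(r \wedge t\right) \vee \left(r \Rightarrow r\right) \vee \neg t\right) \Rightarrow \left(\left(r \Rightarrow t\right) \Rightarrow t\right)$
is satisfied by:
  {r: True, t: True}
  {r: True, t: False}
  {t: True, r: False}


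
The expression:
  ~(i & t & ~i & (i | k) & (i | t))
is always true.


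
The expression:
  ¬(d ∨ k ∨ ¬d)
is never true.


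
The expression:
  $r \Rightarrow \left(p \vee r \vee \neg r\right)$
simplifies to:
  $\text{True}$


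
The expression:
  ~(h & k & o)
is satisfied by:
  {h: False, k: False, o: False}
  {o: True, h: False, k: False}
  {k: True, h: False, o: False}
  {o: True, k: True, h: False}
  {h: True, o: False, k: False}
  {o: True, h: True, k: False}
  {k: True, h: True, o: False}


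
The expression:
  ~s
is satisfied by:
  {s: False}


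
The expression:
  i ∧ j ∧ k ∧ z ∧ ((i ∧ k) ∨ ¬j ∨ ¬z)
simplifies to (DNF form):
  i ∧ j ∧ k ∧ z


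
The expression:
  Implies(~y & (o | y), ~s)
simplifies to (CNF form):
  y | ~o | ~s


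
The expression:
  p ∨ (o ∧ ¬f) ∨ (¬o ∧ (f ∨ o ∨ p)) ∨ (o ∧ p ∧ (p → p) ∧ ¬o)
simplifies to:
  p ∨ (f ∧ ¬o) ∨ (o ∧ ¬f)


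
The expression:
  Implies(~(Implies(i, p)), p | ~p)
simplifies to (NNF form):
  True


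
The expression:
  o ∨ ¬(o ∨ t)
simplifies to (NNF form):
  o ∨ ¬t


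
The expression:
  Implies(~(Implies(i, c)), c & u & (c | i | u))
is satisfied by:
  {c: True, i: False}
  {i: False, c: False}
  {i: True, c: True}


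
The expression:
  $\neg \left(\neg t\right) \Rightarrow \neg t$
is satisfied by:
  {t: False}


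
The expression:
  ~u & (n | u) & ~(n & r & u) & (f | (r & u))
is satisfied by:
  {f: True, n: True, u: False}


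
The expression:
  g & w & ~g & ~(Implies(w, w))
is never true.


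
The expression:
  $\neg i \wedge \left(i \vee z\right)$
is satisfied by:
  {z: True, i: False}


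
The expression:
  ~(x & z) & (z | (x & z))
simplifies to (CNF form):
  z & ~x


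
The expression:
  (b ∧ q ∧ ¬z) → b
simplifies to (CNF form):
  True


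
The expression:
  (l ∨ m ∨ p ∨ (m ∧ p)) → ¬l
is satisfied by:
  {l: False}


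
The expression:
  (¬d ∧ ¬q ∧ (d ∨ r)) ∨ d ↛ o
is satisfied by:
  {r: True, d: True, q: False, o: False}
  {d: True, q: False, o: False, r: False}
  {r: True, d: True, q: True, o: False}
  {d: True, q: True, o: False, r: False}
  {r: True, q: False, o: False, d: False}
  {r: True, o: True, q: False, d: False}


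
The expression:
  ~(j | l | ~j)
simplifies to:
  False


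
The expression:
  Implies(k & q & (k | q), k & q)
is always true.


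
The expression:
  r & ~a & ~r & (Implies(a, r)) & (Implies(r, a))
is never true.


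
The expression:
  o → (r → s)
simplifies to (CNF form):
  s ∨ ¬o ∨ ¬r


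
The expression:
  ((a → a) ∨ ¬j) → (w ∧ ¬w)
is never true.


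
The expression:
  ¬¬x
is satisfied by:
  {x: True}


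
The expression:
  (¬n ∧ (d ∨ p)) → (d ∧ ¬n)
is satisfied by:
  {n: True, d: True, p: False}
  {n: True, p: False, d: False}
  {d: True, p: False, n: False}
  {d: False, p: False, n: False}
  {n: True, d: True, p: True}
  {n: True, p: True, d: False}
  {d: True, p: True, n: False}


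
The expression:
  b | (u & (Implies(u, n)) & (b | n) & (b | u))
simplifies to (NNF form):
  b | (n & u)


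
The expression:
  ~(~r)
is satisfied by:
  {r: True}


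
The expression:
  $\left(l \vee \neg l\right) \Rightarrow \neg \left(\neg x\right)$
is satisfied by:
  {x: True}


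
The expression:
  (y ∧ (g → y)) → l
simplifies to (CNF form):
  l ∨ ¬y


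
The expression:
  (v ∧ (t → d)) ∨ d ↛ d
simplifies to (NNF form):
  v ∧ (d ∨ ¬t)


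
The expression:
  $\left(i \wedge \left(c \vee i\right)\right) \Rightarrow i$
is always true.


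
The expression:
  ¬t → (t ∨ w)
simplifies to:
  t ∨ w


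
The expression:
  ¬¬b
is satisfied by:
  {b: True}


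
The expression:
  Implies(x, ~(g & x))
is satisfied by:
  {g: False, x: False}
  {x: True, g: False}
  {g: True, x: False}


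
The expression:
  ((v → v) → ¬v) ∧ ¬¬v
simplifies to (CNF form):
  False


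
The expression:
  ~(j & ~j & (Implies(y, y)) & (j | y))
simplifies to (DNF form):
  True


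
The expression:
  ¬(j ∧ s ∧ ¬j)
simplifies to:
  True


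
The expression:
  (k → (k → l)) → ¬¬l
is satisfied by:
  {k: True, l: True}
  {k: True, l: False}
  {l: True, k: False}


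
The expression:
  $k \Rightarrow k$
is always true.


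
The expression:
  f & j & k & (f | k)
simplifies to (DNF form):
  f & j & k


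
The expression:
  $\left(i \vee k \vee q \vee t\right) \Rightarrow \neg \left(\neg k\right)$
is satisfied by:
  {k: True, i: False, q: False, t: False}
  {k: True, t: True, i: False, q: False}
  {k: True, q: True, i: False, t: False}
  {k: True, t: True, q: True, i: False}
  {k: True, i: True, q: False, t: False}
  {k: True, t: True, i: True, q: False}
  {k: True, q: True, i: True, t: False}
  {k: True, t: True, q: True, i: True}
  {t: False, i: False, q: False, k: False}


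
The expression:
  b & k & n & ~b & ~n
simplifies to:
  False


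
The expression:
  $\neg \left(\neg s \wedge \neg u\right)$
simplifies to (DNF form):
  $s \vee u$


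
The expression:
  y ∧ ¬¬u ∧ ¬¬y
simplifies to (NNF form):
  u ∧ y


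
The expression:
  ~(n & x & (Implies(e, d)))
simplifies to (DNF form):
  ~n | ~x | (e & ~d)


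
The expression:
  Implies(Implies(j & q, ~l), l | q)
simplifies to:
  l | q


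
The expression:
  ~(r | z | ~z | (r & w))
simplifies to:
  False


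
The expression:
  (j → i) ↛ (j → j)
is never true.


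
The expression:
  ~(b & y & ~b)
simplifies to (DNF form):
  True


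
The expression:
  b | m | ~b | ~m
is always true.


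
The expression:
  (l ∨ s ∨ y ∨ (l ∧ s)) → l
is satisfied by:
  {l: True, y: False, s: False}
  {l: True, s: True, y: False}
  {l: True, y: True, s: False}
  {l: True, s: True, y: True}
  {s: False, y: False, l: False}


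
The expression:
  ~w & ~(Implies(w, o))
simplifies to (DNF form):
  False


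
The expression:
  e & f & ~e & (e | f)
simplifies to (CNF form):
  False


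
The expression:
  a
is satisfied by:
  {a: True}


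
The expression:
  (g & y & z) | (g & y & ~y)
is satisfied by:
  {z: True, g: True, y: True}


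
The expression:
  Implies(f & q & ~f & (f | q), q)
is always true.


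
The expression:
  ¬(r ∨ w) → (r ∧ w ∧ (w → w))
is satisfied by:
  {r: True, w: True}
  {r: True, w: False}
  {w: True, r: False}


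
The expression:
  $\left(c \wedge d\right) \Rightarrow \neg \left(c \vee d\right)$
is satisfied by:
  {c: False, d: False}
  {d: True, c: False}
  {c: True, d: False}


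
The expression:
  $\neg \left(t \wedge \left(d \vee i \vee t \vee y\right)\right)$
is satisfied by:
  {t: False}


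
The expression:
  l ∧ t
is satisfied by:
  {t: True, l: True}


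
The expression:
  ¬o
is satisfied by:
  {o: False}


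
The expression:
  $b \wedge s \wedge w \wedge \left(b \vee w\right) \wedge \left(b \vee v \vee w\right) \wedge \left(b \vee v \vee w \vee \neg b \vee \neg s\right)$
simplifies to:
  $b \wedge s \wedge w$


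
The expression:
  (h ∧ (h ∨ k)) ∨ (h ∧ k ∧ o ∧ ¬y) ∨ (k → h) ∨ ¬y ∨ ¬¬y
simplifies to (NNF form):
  True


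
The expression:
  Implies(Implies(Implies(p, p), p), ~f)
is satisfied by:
  {p: False, f: False}
  {f: True, p: False}
  {p: True, f: False}


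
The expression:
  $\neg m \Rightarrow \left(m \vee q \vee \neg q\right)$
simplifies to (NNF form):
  $\text{True}$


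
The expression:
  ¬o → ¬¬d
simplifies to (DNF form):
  d ∨ o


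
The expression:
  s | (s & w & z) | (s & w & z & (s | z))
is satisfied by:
  {s: True}


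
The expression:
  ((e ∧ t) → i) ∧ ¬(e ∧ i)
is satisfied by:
  {i: False, e: False, t: False}
  {t: True, i: False, e: False}
  {i: True, t: False, e: False}
  {t: True, i: True, e: False}
  {e: True, t: False, i: False}


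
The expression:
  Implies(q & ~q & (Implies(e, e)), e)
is always true.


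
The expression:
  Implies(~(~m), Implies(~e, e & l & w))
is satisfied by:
  {e: True, m: False}
  {m: False, e: False}
  {m: True, e: True}


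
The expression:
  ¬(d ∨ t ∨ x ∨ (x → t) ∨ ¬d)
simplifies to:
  False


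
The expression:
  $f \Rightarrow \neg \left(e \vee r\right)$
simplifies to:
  $\left(\neg e \wedge \neg r\right) \vee \neg f$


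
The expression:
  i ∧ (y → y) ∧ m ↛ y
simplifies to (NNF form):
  i ∧ m ∧ ¬y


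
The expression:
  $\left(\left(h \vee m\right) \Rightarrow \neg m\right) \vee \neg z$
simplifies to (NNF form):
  $\neg m \vee \neg z$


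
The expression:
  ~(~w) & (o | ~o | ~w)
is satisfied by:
  {w: True}
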